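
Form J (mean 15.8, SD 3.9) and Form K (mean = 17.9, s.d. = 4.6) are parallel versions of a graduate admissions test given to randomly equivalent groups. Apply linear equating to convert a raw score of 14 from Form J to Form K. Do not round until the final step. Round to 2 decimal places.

Linear equating: y = (SD_Y/SD_X)(x − M_X) + M_Y
y = (4.6/3.9)(14 − 15.8) + 17.9
y = 1.179487 × -1.8 + 17.9 = -2.1231 + 17.9 = 15.78

15.78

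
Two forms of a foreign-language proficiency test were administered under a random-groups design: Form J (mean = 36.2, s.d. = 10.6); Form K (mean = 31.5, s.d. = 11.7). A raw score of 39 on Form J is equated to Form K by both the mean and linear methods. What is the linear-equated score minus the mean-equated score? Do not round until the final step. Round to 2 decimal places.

Mean-equated: 39 + (31.5 − 36.2) = 34.30
Linear-equated: (11.7/10.6)(39 − 36.2) + 31.5 = 34.591
Difference = 34.591 − 34.30 = 0.29

0.29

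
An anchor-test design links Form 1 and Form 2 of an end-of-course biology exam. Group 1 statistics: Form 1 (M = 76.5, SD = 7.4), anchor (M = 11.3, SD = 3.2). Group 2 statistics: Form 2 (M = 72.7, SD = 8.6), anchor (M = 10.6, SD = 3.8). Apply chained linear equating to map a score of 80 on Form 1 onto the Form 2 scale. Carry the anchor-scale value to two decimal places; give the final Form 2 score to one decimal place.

77.7

Form 1 → anchor (Group 1): v = (3.2/7.4)(80 − 76.5) + 11.3 = 12.81
anchor → Form 2 (Group 2): y = (8.6/3.8)(12.81 − 10.6) + 72.7 = 77.7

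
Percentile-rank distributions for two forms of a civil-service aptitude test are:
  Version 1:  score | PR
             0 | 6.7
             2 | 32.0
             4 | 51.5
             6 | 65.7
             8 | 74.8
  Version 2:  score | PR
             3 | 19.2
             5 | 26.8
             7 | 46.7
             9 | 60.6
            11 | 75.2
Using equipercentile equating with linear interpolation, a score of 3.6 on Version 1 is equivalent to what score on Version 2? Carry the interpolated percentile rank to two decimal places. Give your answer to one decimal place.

PR of 3.6 on Version 1: 32.0 + (3.6 − 2)/(4 − 2) × (51.5 − 32.0) = 47.60
On Version 2, PR 47.60 falls between score 7 (PR 46.7) and 9 (PR 60.6).
Interpolate: 7 + (47.60 − 46.7)/(60.6 − 46.7) × (9 − 7) = 7.1

7.1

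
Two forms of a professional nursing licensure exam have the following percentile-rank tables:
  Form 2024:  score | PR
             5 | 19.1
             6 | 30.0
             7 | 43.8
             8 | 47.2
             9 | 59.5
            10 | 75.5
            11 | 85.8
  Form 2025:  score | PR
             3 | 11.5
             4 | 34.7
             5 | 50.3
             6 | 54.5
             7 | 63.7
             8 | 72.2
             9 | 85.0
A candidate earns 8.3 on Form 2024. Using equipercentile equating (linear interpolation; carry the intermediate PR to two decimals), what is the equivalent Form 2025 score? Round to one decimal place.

PR of 8.3 on Form 2024: 47.2 + (8.3 − 8)/(9 − 8) × (59.5 − 47.2) = 50.89
On Form 2025, PR 50.89 falls between score 5 (PR 50.3) and 6 (PR 54.5).
Interpolate: 5 + (50.89 − 50.3)/(54.5 − 50.3) × (6 − 5) = 5.1

5.1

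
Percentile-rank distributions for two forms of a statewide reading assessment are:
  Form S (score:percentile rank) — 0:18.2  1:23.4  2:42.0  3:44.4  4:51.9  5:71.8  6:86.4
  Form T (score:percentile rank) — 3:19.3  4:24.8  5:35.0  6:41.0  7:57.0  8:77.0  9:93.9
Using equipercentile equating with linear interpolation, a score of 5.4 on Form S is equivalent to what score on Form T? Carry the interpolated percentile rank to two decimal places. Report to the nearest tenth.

PR of 5.4 on Form S: 71.8 + (5.4 − 5)/(6 − 5) × (86.4 − 71.8) = 77.64
On Form T, PR 77.64 falls between score 8 (PR 77.0) and 9 (PR 93.9).
Interpolate: 8 + (77.64 − 77.0)/(93.9 − 77.0) × (9 − 8) = 8.0

8.0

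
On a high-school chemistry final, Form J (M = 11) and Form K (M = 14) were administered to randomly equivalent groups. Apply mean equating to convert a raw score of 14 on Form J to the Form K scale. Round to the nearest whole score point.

17

Mean equating: y = x + (M_Y − M_X) = 14 + (14 − 11) = 17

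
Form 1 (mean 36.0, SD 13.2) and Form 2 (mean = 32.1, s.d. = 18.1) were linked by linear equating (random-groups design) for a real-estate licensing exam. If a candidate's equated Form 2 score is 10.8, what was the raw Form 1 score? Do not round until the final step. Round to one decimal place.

Invert y = (SD_Y/SD_X)(x − M_X) + M_Y:
x = (SD_X/SD_Y)(y − M_Y) + M_X = (13.2/18.1)(10.8 − 32.1) + 36.0
x = 0.729282 × -21.300 + 36.0 = 20.5

20.5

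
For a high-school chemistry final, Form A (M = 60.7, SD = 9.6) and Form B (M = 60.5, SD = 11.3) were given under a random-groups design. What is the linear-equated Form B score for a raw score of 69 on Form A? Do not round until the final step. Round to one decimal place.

Linear equating: y = (SD_Y/SD_X)(x − M_X) + M_Y
y = (11.3/9.6)(69 − 60.7) + 60.5
y = 1.177083 × 8.3 + 60.5 = 9.7698 + 60.5 = 70.3

70.3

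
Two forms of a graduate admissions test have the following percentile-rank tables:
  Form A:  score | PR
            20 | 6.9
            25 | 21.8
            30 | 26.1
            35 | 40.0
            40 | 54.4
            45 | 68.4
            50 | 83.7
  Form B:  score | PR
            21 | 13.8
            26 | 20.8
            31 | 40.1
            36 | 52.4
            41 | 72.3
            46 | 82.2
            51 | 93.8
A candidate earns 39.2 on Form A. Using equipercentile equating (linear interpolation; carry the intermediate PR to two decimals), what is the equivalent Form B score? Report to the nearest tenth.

35.9

PR of 39.2 on Form A: 40.0 + (39.2 − 35)/(40 − 35) × (54.4 − 40.0) = 52.10
On Form B, PR 52.10 falls between score 31 (PR 40.1) and 36 (PR 52.4).
Interpolate: 31 + (52.10 − 40.1)/(52.4 − 40.1) × (36 − 31) = 35.9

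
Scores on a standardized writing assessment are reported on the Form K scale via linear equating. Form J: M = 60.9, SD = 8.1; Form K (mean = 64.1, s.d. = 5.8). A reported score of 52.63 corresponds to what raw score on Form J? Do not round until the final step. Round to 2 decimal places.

Invert y = (SD_Y/SD_X)(x − M_X) + M_Y:
x = (SD_X/SD_Y)(y − M_Y) + M_X = (8.1/5.8)(52.63 − 64.1) + 60.9
x = 1.396552 × -11.470 + 60.9 = 44.88

44.88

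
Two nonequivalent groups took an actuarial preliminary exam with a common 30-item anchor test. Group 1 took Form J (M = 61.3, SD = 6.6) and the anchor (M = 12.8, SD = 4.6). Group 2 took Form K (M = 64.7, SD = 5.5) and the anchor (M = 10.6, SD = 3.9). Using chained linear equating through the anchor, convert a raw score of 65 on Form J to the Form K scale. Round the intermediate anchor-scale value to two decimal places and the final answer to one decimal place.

71.4

Form J → anchor (Group 1): v = (4.6/6.6)(65 − 61.3) + 12.8 = 15.38
anchor → Form K (Group 2): y = (5.5/3.9)(15.38 − 10.6) + 64.7 = 71.4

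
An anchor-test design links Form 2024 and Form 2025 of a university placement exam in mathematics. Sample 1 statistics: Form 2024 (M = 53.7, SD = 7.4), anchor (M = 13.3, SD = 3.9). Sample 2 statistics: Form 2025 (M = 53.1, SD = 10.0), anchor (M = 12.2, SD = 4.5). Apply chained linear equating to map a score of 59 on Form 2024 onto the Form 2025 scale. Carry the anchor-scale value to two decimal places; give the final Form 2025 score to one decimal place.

61.7

Form 2024 → anchor (Sample 1): v = (3.9/7.4)(59 − 53.7) + 13.3 = 16.09
anchor → Form 2025 (Sample 2): y = (10.0/4.5)(16.09 − 12.2) + 53.1 = 61.7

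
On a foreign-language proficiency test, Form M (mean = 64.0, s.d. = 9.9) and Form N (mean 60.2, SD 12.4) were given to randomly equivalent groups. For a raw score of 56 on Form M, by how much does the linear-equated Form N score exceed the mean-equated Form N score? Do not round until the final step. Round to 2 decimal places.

Mean-equated: 56 + (60.2 − 64.0) = 52.20
Linear-equated: (12.4/9.9)(56 − 64.0) + 60.2 = 50.180
Difference = 50.180 − 52.20 = -2.02

-2.02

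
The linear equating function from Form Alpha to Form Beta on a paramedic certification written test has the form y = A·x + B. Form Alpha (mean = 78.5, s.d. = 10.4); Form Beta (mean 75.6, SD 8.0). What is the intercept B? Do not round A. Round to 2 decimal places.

15.22

A = SD_Y / SD_X = 8.0 / 10.4 = 0.769231
B = M_Y − A·M_X = 75.6 − 0.769231 × 78.5 = 15.22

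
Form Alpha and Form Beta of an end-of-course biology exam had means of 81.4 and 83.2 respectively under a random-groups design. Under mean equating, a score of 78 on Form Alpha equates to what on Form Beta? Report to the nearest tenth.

Mean equating: y = x + (M_Y − M_X) = 78 + (83.2 − 81.4) = 79.8

79.8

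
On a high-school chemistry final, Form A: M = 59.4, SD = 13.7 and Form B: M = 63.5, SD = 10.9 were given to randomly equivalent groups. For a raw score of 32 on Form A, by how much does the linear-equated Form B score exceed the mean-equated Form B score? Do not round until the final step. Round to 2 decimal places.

Mean-equated: 32 + (63.5 − 59.4) = 36.10
Linear-equated: (10.9/13.7)(32 − 59.4) + 63.5 = 41.700
Difference = 41.700 − 36.10 = 5.60

5.60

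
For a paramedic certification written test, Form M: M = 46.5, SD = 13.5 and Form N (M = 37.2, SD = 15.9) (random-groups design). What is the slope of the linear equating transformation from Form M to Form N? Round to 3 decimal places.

1.178

A = SD_Y / SD_X = 15.9 / 13.5 = 1.178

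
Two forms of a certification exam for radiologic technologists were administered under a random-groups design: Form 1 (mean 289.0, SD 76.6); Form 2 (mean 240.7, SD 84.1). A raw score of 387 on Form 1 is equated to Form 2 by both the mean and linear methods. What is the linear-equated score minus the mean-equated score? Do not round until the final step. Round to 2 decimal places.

Mean-equated: 387 + (240.7 − 289.0) = 338.70
Linear-equated: (84.1/76.6)(387 − 289.0) + 240.7 = 348.295
Difference = 348.295 − 338.70 = 9.60

9.60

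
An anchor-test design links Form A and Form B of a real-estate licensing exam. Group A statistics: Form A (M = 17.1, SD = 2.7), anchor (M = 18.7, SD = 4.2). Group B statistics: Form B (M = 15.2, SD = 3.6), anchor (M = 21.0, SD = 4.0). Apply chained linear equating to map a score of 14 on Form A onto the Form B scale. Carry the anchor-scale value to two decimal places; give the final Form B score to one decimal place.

Form A → anchor (Group A): v = (4.2/2.7)(14 − 17.1) + 18.7 = 13.88
anchor → Form B (Group B): y = (3.6/4.0)(13.88 − 21.0) + 15.2 = 8.8

8.8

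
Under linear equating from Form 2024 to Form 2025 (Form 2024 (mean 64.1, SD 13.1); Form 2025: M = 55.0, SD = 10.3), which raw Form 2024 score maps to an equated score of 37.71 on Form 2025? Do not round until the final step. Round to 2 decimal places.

42.11

Invert y = (SD_Y/SD_X)(x − M_X) + M_Y:
x = (SD_X/SD_Y)(y − M_Y) + M_X = (13.1/10.3)(37.71 − 55.0) + 64.1
x = 1.271845 × -17.290 + 64.1 = 42.11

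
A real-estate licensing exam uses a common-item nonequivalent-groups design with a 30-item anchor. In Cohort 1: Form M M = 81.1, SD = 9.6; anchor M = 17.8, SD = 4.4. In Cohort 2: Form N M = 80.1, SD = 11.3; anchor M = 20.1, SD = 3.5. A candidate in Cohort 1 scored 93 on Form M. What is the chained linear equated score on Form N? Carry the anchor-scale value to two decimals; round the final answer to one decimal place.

90.3

Form M → anchor (Cohort 1): v = (4.4/9.6)(93 − 81.1) + 17.8 = 23.25
anchor → Form N (Cohort 2): y = (11.3/3.5)(23.25 − 20.1) + 80.1 = 90.3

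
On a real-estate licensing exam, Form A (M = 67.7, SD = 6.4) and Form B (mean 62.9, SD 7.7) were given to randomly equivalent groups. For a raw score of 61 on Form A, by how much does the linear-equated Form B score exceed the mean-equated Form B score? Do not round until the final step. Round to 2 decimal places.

-1.36

Mean-equated: 61 + (62.9 − 67.7) = 56.20
Linear-equated: (7.7/6.4)(61 − 67.7) + 62.9 = 54.839
Difference = 54.839 − 56.20 = -1.36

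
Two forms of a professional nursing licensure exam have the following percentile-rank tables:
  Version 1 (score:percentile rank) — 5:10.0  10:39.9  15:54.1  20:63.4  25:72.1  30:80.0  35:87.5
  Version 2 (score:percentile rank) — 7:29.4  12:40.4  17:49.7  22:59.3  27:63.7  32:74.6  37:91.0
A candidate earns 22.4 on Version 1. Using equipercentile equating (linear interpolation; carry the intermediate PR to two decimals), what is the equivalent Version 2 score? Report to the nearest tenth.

PR of 22.4 on Version 1: 63.4 + (22.4 − 20)/(25 − 20) × (72.1 − 63.4) = 67.58
On Version 2, PR 67.58 falls between score 27 (PR 63.7) and 32 (PR 74.6).
Interpolate: 27 + (67.58 − 63.7)/(74.6 − 63.7) × (32 − 27) = 28.8

28.8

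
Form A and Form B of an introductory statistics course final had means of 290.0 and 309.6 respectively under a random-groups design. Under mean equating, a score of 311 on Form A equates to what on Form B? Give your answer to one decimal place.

Mean equating: y = x + (M_Y − M_X) = 311 + (309.6 − 290.0) = 330.6

330.6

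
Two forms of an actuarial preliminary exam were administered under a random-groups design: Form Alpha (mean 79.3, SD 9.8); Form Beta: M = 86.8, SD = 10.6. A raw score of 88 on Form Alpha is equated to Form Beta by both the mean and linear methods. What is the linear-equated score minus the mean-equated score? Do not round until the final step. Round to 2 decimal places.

0.71

Mean-equated: 88 + (86.8 − 79.3) = 95.50
Linear-equated: (10.6/9.8)(88 − 79.3) + 86.8 = 96.210
Difference = 96.210 − 95.50 = 0.71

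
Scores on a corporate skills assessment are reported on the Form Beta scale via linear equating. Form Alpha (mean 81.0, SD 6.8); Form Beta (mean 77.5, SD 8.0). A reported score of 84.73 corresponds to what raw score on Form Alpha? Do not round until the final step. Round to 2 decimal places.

87.15

Invert y = (SD_Y/SD_X)(x − M_X) + M_Y:
x = (SD_X/SD_Y)(y − M_Y) + M_X = (6.8/8.0)(84.73 − 77.5) + 81.0
x = 0.850000 × 7.230 + 81.0 = 87.15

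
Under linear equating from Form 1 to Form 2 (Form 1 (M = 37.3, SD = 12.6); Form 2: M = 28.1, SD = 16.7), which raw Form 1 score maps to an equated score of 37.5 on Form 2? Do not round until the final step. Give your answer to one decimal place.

44.4

Invert y = (SD_Y/SD_X)(x − M_X) + M_Y:
x = (SD_X/SD_Y)(y − M_Y) + M_X = (12.6/16.7)(37.5 − 28.1) + 37.3
x = 0.754491 × 9.400 + 37.3 = 44.4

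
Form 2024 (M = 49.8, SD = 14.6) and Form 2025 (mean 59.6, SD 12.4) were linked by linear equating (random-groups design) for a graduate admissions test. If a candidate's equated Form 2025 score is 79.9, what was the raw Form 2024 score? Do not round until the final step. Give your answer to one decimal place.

73.7

Invert y = (SD_Y/SD_X)(x − M_X) + M_Y:
x = (SD_X/SD_Y)(y − M_Y) + M_X = (14.6/12.4)(79.9 − 59.6) + 49.8
x = 1.177419 × 20.300 + 49.8 = 73.7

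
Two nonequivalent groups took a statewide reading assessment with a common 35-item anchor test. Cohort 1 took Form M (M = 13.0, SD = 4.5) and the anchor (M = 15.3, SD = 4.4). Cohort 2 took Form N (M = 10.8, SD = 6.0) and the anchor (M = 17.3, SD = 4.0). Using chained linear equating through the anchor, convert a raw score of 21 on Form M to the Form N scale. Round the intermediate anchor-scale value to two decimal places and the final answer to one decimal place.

Form M → anchor (Cohort 1): v = (4.4/4.5)(21 − 13.0) + 15.3 = 23.12
anchor → Form N (Cohort 2): y = (6.0/4.0)(23.12 − 17.3) + 10.8 = 19.5

19.5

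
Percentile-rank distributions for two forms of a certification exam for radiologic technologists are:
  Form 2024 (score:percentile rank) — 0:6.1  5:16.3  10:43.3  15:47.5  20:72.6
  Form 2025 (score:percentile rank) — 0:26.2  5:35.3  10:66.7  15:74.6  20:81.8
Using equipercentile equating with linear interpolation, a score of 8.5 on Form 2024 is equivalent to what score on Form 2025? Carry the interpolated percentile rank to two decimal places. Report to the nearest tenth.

PR of 8.5 on Form 2024: 16.3 + (8.5 − 5)/(10 − 5) × (43.3 − 16.3) = 35.20
On Form 2025, PR 35.20 falls between score 0 (PR 26.2) and 5 (PR 35.3).
Interpolate: 0 + (35.20 − 26.2)/(35.3 − 26.2) × (5 − 0) = 4.9

4.9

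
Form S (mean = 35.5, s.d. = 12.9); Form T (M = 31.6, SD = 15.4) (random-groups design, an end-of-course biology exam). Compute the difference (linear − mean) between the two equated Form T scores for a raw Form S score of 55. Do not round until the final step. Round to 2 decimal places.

3.78

Mean-equated: 55 + (31.6 − 35.5) = 51.10
Linear-equated: (15.4/12.9)(55 − 35.5) + 31.6 = 54.879
Difference = 54.879 − 51.10 = 3.78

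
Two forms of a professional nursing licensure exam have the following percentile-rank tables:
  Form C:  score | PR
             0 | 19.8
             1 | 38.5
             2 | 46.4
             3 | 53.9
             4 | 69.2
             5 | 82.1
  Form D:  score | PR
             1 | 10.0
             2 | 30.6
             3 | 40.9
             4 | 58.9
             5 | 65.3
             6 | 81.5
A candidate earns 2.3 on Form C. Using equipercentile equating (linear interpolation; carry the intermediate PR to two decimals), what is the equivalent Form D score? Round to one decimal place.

3.4

PR of 2.3 on Form C: 46.4 + (2.3 − 2)/(3 − 2) × (53.9 − 46.4) = 48.65
On Form D, PR 48.65 falls between score 3 (PR 40.9) and 4 (PR 58.9).
Interpolate: 3 + (48.65 − 40.9)/(58.9 − 40.9) × (4 − 3) = 3.4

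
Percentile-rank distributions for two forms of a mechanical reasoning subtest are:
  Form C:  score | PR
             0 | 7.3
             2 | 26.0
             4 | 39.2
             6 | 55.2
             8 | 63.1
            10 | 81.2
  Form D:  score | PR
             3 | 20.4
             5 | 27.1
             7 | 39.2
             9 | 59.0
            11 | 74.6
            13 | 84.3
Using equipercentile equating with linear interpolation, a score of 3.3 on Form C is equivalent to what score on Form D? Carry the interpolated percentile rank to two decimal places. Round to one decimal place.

PR of 3.3 on Form C: 26.0 + (3.3 − 2)/(4 − 2) × (39.2 − 26.0) = 34.58
On Form D, PR 34.58 falls between score 5 (PR 27.1) and 7 (PR 39.2).
Interpolate: 5 + (34.58 − 27.1)/(39.2 − 27.1) × (7 − 5) = 6.2

6.2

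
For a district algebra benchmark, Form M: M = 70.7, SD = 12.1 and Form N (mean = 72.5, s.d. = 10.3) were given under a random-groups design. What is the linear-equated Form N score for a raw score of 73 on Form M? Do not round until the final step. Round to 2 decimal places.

Linear equating: y = (SD_Y/SD_X)(x − M_X) + M_Y
y = (10.3/12.1)(73 − 70.7) + 72.5
y = 0.851240 × 2.3 + 72.5 = 1.9579 + 72.5 = 74.46

74.46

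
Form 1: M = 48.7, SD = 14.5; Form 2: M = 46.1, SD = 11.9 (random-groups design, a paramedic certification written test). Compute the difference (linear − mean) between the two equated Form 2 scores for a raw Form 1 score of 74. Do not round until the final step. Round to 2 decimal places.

Mean-equated: 74 + (46.1 − 48.7) = 71.40
Linear-equated: (11.9/14.5)(74 − 48.7) + 46.1 = 66.863
Difference = 66.863 − 71.40 = -4.54

-4.54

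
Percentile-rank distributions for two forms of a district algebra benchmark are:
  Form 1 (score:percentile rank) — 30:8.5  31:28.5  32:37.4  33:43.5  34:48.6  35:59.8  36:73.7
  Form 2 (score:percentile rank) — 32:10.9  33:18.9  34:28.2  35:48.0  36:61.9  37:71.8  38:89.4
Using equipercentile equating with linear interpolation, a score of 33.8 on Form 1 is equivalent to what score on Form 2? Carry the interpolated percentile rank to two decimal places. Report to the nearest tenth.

PR of 33.8 on Form 1: 43.5 + (33.8 − 33)/(34 − 33) × (48.6 − 43.5) = 47.58
On Form 2, PR 47.58 falls between score 34 (PR 28.2) and 35 (PR 48.0).
Interpolate: 34 + (47.58 − 28.2)/(48.0 − 28.2) × (35 − 34) = 35.0

35.0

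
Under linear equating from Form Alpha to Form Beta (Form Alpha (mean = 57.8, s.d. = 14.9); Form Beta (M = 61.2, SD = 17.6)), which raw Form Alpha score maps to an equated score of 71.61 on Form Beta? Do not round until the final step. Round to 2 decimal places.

Invert y = (SD_Y/SD_X)(x − M_X) + M_Y:
x = (SD_X/SD_Y)(y − M_Y) + M_X = (14.9/17.6)(71.61 − 61.2) + 57.8
x = 0.846591 × 10.410 + 57.8 = 66.61

66.61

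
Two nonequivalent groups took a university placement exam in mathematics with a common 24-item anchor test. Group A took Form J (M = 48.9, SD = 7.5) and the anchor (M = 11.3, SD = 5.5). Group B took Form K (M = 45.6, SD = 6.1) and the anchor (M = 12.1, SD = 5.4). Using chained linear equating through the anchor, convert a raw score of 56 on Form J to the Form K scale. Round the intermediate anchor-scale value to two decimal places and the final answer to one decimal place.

50.6

Form J → anchor (Group A): v = (5.5/7.5)(56 − 48.9) + 11.3 = 16.51
anchor → Form K (Group B): y = (6.1/5.4)(16.51 − 12.1) + 45.6 = 50.6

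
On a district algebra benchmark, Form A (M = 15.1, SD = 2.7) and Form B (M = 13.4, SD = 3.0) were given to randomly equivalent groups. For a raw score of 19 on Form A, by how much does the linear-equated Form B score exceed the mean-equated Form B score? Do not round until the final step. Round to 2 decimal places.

0.43

Mean-equated: 19 + (13.4 − 15.1) = 17.30
Linear-equated: (3.0/2.7)(19 − 15.1) + 13.4 = 17.733
Difference = 17.733 − 17.30 = 0.43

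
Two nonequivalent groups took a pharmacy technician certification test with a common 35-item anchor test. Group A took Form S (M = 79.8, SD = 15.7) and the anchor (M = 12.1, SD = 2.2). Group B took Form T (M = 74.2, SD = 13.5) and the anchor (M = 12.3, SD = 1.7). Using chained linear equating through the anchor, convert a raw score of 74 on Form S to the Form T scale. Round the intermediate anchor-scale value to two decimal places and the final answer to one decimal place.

66.2

Form S → anchor (Group A): v = (2.2/15.7)(74 − 79.8) + 12.1 = 11.29
anchor → Form T (Group B): y = (13.5/1.7)(11.29 − 12.3) + 74.2 = 66.2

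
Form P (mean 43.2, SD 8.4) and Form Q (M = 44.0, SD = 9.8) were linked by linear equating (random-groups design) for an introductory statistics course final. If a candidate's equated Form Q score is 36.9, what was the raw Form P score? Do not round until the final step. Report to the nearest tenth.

Invert y = (SD_Y/SD_X)(x − M_X) + M_Y:
x = (SD_X/SD_Y)(y − M_Y) + M_X = (8.4/9.8)(36.9 − 44.0) + 43.2
x = 0.857143 × -7.100 + 43.2 = 37.1

37.1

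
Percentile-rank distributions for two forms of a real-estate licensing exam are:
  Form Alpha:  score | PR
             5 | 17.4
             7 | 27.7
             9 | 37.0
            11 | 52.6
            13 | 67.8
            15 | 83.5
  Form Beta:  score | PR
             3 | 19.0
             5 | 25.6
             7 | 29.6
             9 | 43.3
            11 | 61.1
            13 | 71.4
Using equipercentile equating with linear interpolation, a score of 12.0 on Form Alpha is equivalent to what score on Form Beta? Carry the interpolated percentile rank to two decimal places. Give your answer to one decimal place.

PR of 12.0 on Form Alpha: 52.6 + (12.0 − 11)/(13 − 11) × (67.8 − 52.6) = 60.20
On Form Beta, PR 60.20 falls between score 9 (PR 43.3) and 11 (PR 61.1).
Interpolate: 9 + (60.20 − 43.3)/(61.1 − 43.3) × (11 − 9) = 10.9

10.9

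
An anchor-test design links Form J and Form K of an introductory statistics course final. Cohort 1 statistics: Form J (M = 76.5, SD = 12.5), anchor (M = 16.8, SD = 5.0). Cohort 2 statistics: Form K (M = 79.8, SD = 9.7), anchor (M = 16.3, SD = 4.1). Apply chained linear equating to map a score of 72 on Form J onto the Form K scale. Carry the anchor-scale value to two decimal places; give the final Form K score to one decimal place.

Form J → anchor (Cohort 1): v = (5.0/12.5)(72 − 76.5) + 16.8 = 15.00
anchor → Form K (Cohort 2): y = (9.7/4.1)(15.00 − 16.3) + 79.8 = 76.7

76.7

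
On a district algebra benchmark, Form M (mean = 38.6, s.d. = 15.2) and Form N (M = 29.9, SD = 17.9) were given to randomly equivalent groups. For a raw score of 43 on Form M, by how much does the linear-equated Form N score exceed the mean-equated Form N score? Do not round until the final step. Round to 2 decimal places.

Mean-equated: 43 + (29.9 − 38.6) = 34.30
Linear-equated: (17.9/15.2)(43 − 38.6) + 29.9 = 35.082
Difference = 35.082 − 34.30 = 0.78

0.78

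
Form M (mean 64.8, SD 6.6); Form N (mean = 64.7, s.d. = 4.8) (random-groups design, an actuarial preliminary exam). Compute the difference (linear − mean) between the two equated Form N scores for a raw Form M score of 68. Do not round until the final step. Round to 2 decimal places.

-0.87

Mean-equated: 68 + (64.7 − 64.8) = 67.90
Linear-equated: (4.8/6.6)(68 − 64.8) + 64.7 = 67.027
Difference = 67.027 − 67.90 = -0.87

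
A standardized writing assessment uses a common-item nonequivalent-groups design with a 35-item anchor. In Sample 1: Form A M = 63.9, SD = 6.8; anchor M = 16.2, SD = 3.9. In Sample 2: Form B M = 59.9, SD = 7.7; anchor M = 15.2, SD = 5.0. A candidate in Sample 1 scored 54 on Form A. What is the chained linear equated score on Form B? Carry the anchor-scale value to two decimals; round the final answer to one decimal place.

Form A → anchor (Sample 1): v = (3.9/6.8)(54 − 63.9) + 16.2 = 10.52
anchor → Form B (Sample 2): y = (7.7/5.0)(10.52 − 15.2) + 59.9 = 52.7

52.7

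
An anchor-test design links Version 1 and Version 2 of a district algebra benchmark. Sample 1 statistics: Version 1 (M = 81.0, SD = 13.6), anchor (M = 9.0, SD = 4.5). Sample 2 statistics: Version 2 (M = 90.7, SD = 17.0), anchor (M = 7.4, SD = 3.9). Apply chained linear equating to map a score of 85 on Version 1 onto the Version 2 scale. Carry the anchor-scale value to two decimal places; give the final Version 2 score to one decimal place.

Version 1 → anchor (Sample 1): v = (4.5/13.6)(85 − 81.0) + 9.0 = 10.32
anchor → Version 2 (Sample 2): y = (17.0/3.9)(10.32 − 7.4) + 90.7 = 103.4

103.4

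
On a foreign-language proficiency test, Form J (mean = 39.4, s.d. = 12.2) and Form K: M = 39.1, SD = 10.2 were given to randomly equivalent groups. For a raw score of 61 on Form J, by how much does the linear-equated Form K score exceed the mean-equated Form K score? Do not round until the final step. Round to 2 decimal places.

Mean-equated: 61 + (39.1 − 39.4) = 60.70
Linear-equated: (10.2/12.2)(61 − 39.4) + 39.1 = 57.159
Difference = 57.159 − 60.70 = -3.54

-3.54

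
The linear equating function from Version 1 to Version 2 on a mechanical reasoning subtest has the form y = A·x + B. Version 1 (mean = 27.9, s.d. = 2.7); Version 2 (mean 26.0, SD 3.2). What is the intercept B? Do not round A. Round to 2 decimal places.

-7.07

A = SD_Y / SD_X = 3.2 / 2.7 = 1.185185
B = M_Y − A·M_X = 26.0 − 1.185185 × 27.9 = -7.07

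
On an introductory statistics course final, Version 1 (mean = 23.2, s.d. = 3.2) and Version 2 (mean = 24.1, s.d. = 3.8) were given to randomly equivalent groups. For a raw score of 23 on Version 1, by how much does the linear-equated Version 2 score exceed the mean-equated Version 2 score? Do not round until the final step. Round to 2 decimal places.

Mean-equated: 23 + (24.1 − 23.2) = 23.90
Linear-equated: (3.8/3.2)(23 − 23.2) + 24.1 = 23.863
Difference = 23.863 − 23.90 = -0.04

-0.04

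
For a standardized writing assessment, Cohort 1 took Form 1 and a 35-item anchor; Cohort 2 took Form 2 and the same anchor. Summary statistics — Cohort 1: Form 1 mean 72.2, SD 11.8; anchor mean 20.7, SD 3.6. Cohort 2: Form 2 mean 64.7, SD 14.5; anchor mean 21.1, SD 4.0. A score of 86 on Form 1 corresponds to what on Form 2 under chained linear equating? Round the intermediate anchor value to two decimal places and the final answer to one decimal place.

78.5

Form 1 → anchor (Cohort 1): v = (3.6/11.8)(86 − 72.2) + 20.7 = 24.91
anchor → Form 2 (Cohort 2): y = (14.5/4.0)(24.91 − 21.1) + 64.7 = 78.5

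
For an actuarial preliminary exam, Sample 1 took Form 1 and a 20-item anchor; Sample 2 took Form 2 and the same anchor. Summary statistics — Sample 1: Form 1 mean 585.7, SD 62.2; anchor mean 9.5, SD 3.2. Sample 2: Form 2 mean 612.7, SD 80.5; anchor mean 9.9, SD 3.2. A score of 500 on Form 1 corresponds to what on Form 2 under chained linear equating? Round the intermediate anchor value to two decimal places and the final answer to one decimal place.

491.7

Form 1 → anchor (Sample 1): v = (3.2/62.2)(500 − 585.7) + 9.5 = 5.09
anchor → Form 2 (Sample 2): y = (80.5/3.2)(5.09 − 9.9) + 612.7 = 491.7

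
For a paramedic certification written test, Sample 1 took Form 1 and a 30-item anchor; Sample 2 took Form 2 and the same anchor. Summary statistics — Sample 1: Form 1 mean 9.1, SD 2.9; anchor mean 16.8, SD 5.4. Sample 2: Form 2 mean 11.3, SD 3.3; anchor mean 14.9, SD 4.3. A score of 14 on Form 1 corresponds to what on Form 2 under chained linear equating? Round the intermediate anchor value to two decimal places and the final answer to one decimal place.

19.8

Form 1 → anchor (Sample 1): v = (5.4/2.9)(14 − 9.1) + 16.8 = 25.92
anchor → Form 2 (Sample 2): y = (3.3/4.3)(25.92 − 14.9) + 11.3 = 19.8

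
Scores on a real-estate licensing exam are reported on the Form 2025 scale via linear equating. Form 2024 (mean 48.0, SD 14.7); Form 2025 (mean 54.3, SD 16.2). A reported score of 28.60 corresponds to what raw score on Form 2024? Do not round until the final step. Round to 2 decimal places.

Invert y = (SD_Y/SD_X)(x − M_X) + M_Y:
x = (SD_X/SD_Y)(y − M_Y) + M_X = (14.7/16.2)(28.60 − 54.3) + 48.0
x = 0.907407 × -25.700 + 48.0 = 24.68

24.68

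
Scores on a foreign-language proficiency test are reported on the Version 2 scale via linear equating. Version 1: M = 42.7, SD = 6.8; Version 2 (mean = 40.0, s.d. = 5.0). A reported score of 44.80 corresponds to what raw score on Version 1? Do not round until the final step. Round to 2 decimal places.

49.23

Invert y = (SD_Y/SD_X)(x − M_X) + M_Y:
x = (SD_X/SD_Y)(y − M_Y) + M_X = (6.8/5.0)(44.80 − 40.0) + 42.7
x = 1.360000 × 4.800 + 42.7 = 49.23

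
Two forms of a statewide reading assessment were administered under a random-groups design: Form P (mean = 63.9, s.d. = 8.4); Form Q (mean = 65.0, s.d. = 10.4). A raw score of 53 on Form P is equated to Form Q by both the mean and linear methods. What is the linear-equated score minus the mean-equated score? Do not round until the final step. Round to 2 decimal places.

-2.60

Mean-equated: 53 + (65.0 − 63.9) = 54.10
Linear-equated: (10.4/8.4)(53 − 63.9) + 65.0 = 51.505
Difference = 51.505 − 54.10 = -2.60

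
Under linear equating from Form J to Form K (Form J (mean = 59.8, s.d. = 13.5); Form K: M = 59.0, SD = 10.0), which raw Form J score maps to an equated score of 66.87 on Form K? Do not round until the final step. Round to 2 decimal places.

70.42

Invert y = (SD_Y/SD_X)(x − M_X) + M_Y:
x = (SD_X/SD_Y)(y − M_Y) + M_X = (13.5/10.0)(66.87 − 59.0) + 59.8
x = 1.350000 × 7.870 + 59.8 = 70.42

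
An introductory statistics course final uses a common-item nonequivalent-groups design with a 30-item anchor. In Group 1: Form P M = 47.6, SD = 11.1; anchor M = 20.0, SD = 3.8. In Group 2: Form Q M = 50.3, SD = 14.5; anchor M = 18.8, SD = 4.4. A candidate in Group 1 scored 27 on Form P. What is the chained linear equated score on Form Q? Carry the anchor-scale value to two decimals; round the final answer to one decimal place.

31.0

Form P → anchor (Group 1): v = (3.8/11.1)(27 − 47.6) + 20.0 = 12.95
anchor → Form Q (Group 2): y = (14.5/4.4)(12.95 − 18.8) + 50.3 = 31.0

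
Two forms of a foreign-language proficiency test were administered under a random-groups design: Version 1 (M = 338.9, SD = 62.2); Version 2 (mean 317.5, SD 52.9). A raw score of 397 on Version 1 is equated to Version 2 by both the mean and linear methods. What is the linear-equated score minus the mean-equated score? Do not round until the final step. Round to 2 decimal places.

Mean-equated: 397 + (317.5 − 338.9) = 375.60
Linear-equated: (52.9/62.2)(397 − 338.9) + 317.5 = 366.913
Difference = 366.913 − 375.60 = -8.69

-8.69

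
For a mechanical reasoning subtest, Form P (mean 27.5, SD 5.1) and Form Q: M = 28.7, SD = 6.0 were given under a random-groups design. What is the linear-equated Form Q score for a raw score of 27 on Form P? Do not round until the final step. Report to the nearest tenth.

28.1

Linear equating: y = (SD_Y/SD_X)(x − M_X) + M_Y
y = (6.0/5.1)(27 − 27.5) + 28.7
y = 1.176471 × -0.5 + 28.7 = -0.5882 + 28.7 = 28.1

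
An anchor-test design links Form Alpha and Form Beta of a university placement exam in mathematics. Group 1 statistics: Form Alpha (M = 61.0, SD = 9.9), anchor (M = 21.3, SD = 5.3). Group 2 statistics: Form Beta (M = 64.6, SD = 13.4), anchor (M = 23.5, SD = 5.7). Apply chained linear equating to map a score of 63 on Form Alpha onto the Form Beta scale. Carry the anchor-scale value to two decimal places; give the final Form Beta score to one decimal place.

Form Alpha → anchor (Group 1): v = (5.3/9.9)(63 − 61.0) + 21.3 = 22.37
anchor → Form Beta (Group 2): y = (13.4/5.7)(22.37 − 23.5) + 64.6 = 61.9

61.9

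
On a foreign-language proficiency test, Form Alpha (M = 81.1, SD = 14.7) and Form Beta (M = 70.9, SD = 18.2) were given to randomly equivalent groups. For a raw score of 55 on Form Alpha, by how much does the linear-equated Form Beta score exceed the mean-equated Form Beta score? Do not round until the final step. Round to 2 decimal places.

Mean-equated: 55 + (70.9 − 81.1) = 44.80
Linear-equated: (18.2/14.7)(55 − 81.1) + 70.9 = 38.586
Difference = 38.586 − 44.80 = -6.21

-6.21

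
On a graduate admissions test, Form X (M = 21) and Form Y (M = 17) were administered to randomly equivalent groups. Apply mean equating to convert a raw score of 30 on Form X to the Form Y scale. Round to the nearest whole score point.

26

Mean equating: y = x + (M_Y − M_X) = 30 + (17 − 21) = 26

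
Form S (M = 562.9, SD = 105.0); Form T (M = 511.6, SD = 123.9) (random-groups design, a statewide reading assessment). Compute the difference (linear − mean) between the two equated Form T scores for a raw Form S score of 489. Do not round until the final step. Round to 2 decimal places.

Mean-equated: 489 + (511.6 − 562.9) = 437.70
Linear-equated: (123.9/105.0)(489 − 562.9) + 511.6 = 424.398
Difference = 424.398 − 437.70 = -13.30

-13.30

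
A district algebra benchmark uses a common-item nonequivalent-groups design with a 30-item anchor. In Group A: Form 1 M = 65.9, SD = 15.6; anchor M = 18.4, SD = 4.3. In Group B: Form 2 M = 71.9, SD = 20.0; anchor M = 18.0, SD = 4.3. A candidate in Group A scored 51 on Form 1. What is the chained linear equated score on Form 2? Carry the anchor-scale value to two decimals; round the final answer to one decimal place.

54.6

Form 1 → anchor (Group A): v = (4.3/15.6)(51 − 65.9) + 18.4 = 14.29
anchor → Form 2 (Group B): y = (20.0/4.3)(14.29 − 18.0) + 71.9 = 54.6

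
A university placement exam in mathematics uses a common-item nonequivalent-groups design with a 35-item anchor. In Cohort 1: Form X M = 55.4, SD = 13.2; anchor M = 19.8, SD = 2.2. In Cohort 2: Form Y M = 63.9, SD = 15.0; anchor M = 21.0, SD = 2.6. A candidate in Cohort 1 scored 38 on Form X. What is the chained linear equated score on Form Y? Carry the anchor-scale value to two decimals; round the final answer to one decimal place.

Form X → anchor (Cohort 1): v = (2.2/13.2)(38 − 55.4) + 19.8 = 16.90
anchor → Form Y (Cohort 2): y = (15.0/2.6)(16.90 − 21.0) + 63.9 = 40.2

40.2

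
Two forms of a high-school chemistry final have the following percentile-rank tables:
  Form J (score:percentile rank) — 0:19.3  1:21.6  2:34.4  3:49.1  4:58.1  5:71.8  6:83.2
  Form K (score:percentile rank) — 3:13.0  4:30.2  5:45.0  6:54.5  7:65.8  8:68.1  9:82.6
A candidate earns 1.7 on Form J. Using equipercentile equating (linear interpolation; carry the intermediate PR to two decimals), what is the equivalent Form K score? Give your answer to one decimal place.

PR of 1.7 on Form J: 21.6 + (1.7 − 1)/(2 − 1) × (34.4 − 21.6) = 30.56
On Form K, PR 30.56 falls between score 4 (PR 30.2) and 5 (PR 45.0).
Interpolate: 4 + (30.56 − 30.2)/(45.0 − 30.2) × (5 − 4) = 4.0

4.0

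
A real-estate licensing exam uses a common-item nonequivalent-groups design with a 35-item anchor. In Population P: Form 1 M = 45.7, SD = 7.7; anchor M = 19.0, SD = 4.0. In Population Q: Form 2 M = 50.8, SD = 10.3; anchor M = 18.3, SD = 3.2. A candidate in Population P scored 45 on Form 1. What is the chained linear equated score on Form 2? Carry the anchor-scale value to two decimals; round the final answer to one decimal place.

Form 1 → anchor (Population P): v = (4.0/7.7)(45 − 45.7) + 19.0 = 18.64
anchor → Form 2 (Population Q): y = (10.3/3.2)(18.64 − 18.3) + 50.8 = 51.9

51.9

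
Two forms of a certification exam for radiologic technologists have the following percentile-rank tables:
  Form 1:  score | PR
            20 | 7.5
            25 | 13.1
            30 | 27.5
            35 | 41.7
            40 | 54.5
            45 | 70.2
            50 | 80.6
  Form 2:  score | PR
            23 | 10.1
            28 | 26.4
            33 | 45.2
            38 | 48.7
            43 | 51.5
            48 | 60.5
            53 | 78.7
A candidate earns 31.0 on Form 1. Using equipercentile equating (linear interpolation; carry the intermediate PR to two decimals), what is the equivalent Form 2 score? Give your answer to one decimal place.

29.0

PR of 31.0 on Form 1: 27.5 + (31.0 − 30)/(35 − 30) × (41.7 − 27.5) = 30.34
On Form 2, PR 30.34 falls between score 28 (PR 26.4) and 33 (PR 45.2).
Interpolate: 28 + (30.34 − 26.4)/(45.2 − 26.4) × (33 − 28) = 29.0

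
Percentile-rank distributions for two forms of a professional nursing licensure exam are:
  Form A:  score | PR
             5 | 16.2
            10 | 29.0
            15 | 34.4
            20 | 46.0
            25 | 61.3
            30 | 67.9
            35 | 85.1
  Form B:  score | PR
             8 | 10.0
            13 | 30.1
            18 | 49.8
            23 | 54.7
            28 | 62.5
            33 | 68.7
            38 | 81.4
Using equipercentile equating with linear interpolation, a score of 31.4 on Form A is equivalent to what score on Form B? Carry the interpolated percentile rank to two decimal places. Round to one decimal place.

34.6

PR of 31.4 on Form A: 67.9 + (31.4 − 30)/(35 − 30) × (85.1 − 67.9) = 72.72
On Form B, PR 72.72 falls between score 33 (PR 68.7) and 38 (PR 81.4).
Interpolate: 33 + (72.72 − 68.7)/(81.4 − 68.7) × (38 − 33) = 34.6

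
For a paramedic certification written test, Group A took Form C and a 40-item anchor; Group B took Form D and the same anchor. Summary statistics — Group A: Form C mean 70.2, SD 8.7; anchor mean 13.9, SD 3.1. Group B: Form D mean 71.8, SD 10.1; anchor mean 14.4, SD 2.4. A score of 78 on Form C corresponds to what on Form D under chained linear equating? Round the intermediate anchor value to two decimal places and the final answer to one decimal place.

81.4

Form C → anchor (Group A): v = (3.1/8.7)(78 − 70.2) + 13.9 = 16.68
anchor → Form D (Group B): y = (10.1/2.4)(16.68 − 14.4) + 71.8 = 81.4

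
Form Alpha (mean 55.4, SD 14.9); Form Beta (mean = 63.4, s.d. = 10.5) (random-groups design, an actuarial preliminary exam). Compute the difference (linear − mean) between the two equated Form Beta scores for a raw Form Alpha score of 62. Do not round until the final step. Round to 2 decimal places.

-1.95

Mean-equated: 62 + (63.4 − 55.4) = 70.00
Linear-equated: (10.5/14.9)(62 − 55.4) + 63.4 = 68.051
Difference = 68.051 − 70.00 = -1.95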